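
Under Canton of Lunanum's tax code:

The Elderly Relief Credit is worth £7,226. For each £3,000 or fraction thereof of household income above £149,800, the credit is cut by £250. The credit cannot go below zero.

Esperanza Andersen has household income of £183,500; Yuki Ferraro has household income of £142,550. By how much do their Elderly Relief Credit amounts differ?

£3,000

Esperanza (£183,500): Elderly Relief Credit: income exceeds £149,800 by £33,700, which is 12 full-or-partial £3,000 increments; reduction = 12 × £250 = £3,000, leaving £4,226.
Yuki (£142,550): Elderly Relief Credit: £142,550 is at or below the £149,800 threshold, so the full £7,226 applies.
Difference: |£4,226 − £7,226| = £3,000.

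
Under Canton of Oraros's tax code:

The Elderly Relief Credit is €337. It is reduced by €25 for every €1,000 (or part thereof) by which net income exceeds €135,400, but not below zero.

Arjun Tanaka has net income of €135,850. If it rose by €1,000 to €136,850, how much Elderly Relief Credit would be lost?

At €135,850 — income exceeds €135,400 by €450, which is 1 full-or-partial €1,000 increment; reduction = 1 × €25 = €25, leaving €312.
At €136,850 — income exceeds €135,400 by €1,450, which is 2 full-or-partial €1,000 increments; reduction = 2 × €25 = €50, leaving €287.
Lost: €312 − €287 = €25.

€25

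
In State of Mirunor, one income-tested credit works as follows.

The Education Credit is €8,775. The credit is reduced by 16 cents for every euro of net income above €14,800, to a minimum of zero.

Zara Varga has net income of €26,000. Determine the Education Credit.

Education Credit: 16% of the €11,200 excess over €14,800 is €1,792; credit = €8,775 − €1,792 = €6,983.

€6,983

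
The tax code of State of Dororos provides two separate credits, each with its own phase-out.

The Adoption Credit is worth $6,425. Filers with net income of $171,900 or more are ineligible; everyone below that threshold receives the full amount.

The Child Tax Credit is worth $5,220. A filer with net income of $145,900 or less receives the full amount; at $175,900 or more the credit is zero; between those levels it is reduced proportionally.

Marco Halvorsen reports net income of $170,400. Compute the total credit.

Adoption Credit: $170,400 is below the $171,900 cutoff, so the full $6,425 applies.
Child Tax Credit: $170,400 is $24,500 into a $30,000 phase-out range, leaving 5,500/30,000 of the credit: $5,220 × 5,500/30,000 = $957.
Total: $6,425 + $957 = $7,382.

$7,382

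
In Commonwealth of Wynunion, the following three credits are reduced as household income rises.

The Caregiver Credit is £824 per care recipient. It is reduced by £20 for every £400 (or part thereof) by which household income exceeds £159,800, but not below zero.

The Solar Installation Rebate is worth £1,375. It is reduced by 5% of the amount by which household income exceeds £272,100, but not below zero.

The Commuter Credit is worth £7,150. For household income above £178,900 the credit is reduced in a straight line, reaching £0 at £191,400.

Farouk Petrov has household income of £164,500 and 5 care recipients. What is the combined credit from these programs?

Caregiver Credit: base = 5 × £824 = £4,120. income exceeds £159,800 by £4,700, which is 12 full-or-partial £400 increments; reduction = 12 × £20 = £240, leaving £3,880.
Solar Installation Rebate: £164,500 is at or below the £272,100 threshold, so the full £1,375 applies.
Commuter Credit: £164,500 is at or below the £178,900 threshold, so the full £7,150 applies.
Total: £3,880 + £1,375 + £7,150 = £12,405.

£12,405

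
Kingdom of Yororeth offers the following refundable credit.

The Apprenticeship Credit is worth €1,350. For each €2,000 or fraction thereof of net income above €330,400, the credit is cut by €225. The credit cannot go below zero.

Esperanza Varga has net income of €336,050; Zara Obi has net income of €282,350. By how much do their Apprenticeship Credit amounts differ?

Esperanza (€336,050): Apprenticeship Credit: income exceeds €330,400 by €5,650, which is 3 full-or-partial €2,000 increments; reduction = 3 × €225 = €675, leaving €675.
Zara (€282,350): Apprenticeship Credit: €282,350 is at or below the €330,400 threshold, so the full €1,350 applies.
Difference: |€675 − €1,350| = €675.

€675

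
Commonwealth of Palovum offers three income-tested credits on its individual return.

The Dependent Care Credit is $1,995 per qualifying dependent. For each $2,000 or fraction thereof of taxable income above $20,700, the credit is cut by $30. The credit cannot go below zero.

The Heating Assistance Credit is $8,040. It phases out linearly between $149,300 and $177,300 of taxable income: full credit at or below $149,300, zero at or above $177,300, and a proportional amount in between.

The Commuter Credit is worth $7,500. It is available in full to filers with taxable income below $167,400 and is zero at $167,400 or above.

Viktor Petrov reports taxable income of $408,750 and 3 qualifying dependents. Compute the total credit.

Dependent Care Credit: base = 3 × $1,995 = $5,985. income exceeds $20,700 by $388,050, which is 195 full-or-partial $2,000 increments; reduction = 195 × $30 = $5,850, leaving $135.
Heating Assistance Credit: $408,750 is at or above $177,300, so the credit is $0.
Commuter Credit: $408,750 meets or exceeds the $167,400 cutoff, so the credit is $0.
Total: $135 + $0 + $0 = $135.

$135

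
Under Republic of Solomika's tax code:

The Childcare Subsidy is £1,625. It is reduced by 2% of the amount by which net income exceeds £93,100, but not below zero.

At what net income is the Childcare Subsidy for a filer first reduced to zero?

The credit falls by 2% of each pound above £93,100, so it reaches zero when the excess is £1,625 / 2% = £81,250: income = £93,100 + £81,250 = £174,350.

£174,350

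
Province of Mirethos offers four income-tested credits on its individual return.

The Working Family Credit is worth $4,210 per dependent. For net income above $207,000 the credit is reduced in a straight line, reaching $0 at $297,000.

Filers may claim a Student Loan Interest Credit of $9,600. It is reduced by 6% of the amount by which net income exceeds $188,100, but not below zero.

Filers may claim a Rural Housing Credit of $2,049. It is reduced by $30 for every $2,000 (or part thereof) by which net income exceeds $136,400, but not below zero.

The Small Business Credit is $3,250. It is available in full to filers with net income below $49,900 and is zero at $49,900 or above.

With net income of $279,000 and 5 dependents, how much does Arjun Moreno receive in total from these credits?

$8,356

Working Family Credit: base = 5 × $4,210 = $21,050. $279,000 is $72,000 into a $90,000 phase-out range, leaving 18,000/90,000 of the credit: $21,050 × 18,000/90,000 = $4,210.
Student Loan Interest Credit: 6% of the $90,900 excess over $188,100 is $5,454; credit = $9,600 − $5,454 = $4,146.
Rural Housing Credit: income exceeds $136,400 by $142,600 → 72 increments × $30 = $2,160 ≥ base, so the credit is $0.
Small Business Credit: $279,000 meets or exceeds the $49,900 cutoff, so the credit is $0.
Total: $4,210 + $4,146 + $0 + $0 = $8,356.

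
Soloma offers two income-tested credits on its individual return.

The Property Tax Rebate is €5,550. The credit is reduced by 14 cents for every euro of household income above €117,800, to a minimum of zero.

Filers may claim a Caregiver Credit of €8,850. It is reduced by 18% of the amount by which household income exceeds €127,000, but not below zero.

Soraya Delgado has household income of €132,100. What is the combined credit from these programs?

€11,480

Property Tax Rebate: 14% of the €14,300 excess over €117,800 is €2,002; credit = €5,550 − €2,002 = €3,548.
Caregiver Credit: 18% of the €5,100 excess over €127,000 is €918; credit = €8,850 − €918 = €7,932.
Total: €3,548 + €7,932 = €11,480.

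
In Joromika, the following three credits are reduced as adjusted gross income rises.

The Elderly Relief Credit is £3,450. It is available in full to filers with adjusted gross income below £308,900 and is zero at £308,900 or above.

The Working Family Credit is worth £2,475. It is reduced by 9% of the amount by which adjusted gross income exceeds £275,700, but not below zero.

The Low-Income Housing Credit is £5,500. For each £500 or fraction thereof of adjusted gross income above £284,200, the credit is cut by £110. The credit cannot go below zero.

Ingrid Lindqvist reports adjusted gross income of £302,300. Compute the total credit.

Elderly Relief Credit: £302,300 is below the £308,900 cutoff, so the full £3,450 applies.
Working Family Credit: 9% of the £26,600 excess over £275,700 is £2,394; credit = £2,475 − £2,394 = £81.
Low-Income Housing Credit: income exceeds £284,200 by £18,100, which is 37 full-or-partial £500 increments; reduction = 37 × £110 = £4,070, leaving £1,430.
Total: £3,450 + £81 + £1,430 = £4,961.

£4,961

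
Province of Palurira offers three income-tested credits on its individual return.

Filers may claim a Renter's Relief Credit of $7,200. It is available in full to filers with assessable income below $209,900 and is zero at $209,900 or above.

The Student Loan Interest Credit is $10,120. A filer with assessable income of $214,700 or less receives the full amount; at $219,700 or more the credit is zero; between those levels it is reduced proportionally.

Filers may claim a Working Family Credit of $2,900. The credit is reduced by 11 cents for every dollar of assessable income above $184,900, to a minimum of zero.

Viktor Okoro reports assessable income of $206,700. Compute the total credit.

$17,822

Renter's Relief Credit: $206,700 is below the $209,900 cutoff, so the full $7,200 applies.
Student Loan Interest Credit: $206,700 is at or below the $214,700 threshold, so the full $10,120 applies.
Working Family Credit: 11% of the $21,800 excess over $184,900 is $2,398; credit = $2,900 − $2,398 = $502.
Total: $7,200 + $10,120 + $502 = $17,822.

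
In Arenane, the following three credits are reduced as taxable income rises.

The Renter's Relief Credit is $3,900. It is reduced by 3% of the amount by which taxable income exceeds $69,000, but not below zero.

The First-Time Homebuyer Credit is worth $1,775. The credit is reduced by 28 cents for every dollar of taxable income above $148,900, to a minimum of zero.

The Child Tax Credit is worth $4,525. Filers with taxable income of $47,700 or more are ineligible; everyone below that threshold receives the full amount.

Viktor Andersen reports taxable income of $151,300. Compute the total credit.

$2,534

Renter's Relief Credit: 3% of the $82,300 excess over $69,000 is $2,469; credit = $3,900 − $2,469 = $1,431.
First-Time Homebuyer Credit: 28% of the $2,400 excess over $148,900 is $672; credit = $1,775 − $672 = $1,103.
Child Tax Credit: $151,300 meets or exceeds the $47,700 cutoff, so the credit is $0.
Total: $1,431 + $1,103 + $0 = $2,534.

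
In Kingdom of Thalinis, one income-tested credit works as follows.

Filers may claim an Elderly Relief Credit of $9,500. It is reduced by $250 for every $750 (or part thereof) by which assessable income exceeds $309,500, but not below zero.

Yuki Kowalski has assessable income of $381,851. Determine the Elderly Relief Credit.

$0

Elderly Relief Credit: income exceeds $309,500 by $72,351 → 97 increments × $250 = $24,250 ≥ base, so the credit is $0.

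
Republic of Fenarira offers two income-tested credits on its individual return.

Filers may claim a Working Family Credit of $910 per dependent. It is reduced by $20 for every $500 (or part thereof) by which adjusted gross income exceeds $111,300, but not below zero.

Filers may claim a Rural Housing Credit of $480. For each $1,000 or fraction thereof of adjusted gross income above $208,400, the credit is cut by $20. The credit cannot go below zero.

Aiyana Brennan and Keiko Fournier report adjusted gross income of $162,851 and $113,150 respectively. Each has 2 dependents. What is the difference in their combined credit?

$1,740

Aiyana ($162,851): Working Family Credit: base = 2 × $910 = $1,820. income exceeds $111,300 by $51,551 → 104 increments × $20 = $2,080 ≥ base, so the credit is $0. Rural Housing Credit: $162,851 is at or below the $208,400 threshold, so the full $480 applies. total $0 + $480 = $480
Keiko ($113,150): Working Family Credit: base = 2 × $910 = $1,820. income exceeds $111,300 by $1,850, which is 4 full-or-partial $500 increments; reduction = 4 × $20 = $80, leaving $1,740. Rural Housing Credit: $113,150 is at or below the $208,400 threshold, so the full $480 applies. total $1,740 + $480 = $2,220
Difference: |$480 − $2,220| = $1,740.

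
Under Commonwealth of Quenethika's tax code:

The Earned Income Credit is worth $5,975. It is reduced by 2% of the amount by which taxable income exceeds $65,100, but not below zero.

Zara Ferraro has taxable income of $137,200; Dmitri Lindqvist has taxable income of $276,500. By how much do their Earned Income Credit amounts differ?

Zara ($137,200): Earned Income Credit: 2% of the $72,100 excess over $65,100 is $1,442; credit = $5,975 − $1,442 = $4,533.
Dmitri ($276,500): Earned Income Credit: 2% of the $211,400 excess over $65,100 is $4,228; credit = $5,975 − $4,228 = $1,747.
Difference: |$4,533 − $1,747| = $2,786.

$2,786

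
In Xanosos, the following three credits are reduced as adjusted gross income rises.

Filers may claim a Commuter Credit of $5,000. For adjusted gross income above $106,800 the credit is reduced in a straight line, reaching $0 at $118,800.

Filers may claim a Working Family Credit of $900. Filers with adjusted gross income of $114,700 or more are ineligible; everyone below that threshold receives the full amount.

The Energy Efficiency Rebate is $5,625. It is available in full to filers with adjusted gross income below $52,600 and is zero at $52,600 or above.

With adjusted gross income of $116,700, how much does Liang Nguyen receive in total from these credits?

Commuter Credit: $116,700 is $9,900 into a $12,000 phase-out range, leaving 2,100/12,000 of the credit: $5,000 × 2,100/12,000 = $875.
Working Family Credit: $116,700 meets or exceeds the $114,700 cutoff, so the credit is $0.
Energy Efficiency Rebate: $116,700 meets or exceeds the $52,600 cutoff, so the credit is $0.
Total: $875 + $0 + $0 = $875.

$875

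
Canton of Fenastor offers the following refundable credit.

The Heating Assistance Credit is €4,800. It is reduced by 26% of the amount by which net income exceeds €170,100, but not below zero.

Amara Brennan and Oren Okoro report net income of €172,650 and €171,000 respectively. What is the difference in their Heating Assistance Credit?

€429

Amara (€172,650): Heating Assistance Credit: 26% of the €2,550 excess over €170,100 is €663; credit = €4,800 − €663 = €4,137.
Oren (€171,000): Heating Assistance Credit: 26% of the €900 excess over €170,100 is €234; credit = €4,800 − €234 = €4,566.
Difference: |€4,137 − €4,566| = €429.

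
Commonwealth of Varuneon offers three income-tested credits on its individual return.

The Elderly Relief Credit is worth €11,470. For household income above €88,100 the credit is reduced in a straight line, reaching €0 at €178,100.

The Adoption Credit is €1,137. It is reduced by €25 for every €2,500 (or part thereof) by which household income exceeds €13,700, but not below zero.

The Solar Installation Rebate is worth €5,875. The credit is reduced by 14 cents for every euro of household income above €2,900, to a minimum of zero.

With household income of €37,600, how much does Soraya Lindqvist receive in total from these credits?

Elderly Relief Credit: €37,600 is at or below the €88,100 threshold, so the full €11,470 applies.
Adoption Credit: income exceeds €13,700 by €23,900, which is 10 full-or-partial €2,500 increments; reduction = 10 × €25 = €250, leaving €887.
Solar Installation Rebate: 14% of the €34,700 excess over €2,900 is €4,858; credit = €5,875 − €4,858 = €1,017.
Total: €11,470 + €887 + €1,017 = €13,374.

€13,374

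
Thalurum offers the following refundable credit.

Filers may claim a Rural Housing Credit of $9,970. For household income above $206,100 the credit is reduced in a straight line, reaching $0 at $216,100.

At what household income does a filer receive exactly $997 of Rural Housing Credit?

$215,100

$997 is 997/9,970 of the full $9,970, so 8,973/9,970 of the $10,000 range has been used: income = $206,100 + $10,000 × 8,973/9,970 = $215,100.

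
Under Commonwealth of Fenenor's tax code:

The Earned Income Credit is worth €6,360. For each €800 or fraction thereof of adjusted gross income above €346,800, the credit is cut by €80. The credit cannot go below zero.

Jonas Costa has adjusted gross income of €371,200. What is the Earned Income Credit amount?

€3,880

Earned Income Credit: income exceeds €346,800 by €24,400, which is 31 full-or-partial €800 increments; reduction = 31 × €80 = €2,480, leaving €3,880.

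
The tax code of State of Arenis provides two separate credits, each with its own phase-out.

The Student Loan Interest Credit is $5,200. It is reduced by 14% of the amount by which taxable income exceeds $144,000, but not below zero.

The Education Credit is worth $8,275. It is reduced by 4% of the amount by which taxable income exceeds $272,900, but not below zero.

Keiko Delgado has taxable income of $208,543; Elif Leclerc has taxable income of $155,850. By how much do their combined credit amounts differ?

$3,541

Keiko ($208,543): Student Loan Interest Credit: 14% of the $64,543 excess over $144,000 is $9,036.02 ≥ base, so the credit is $0. Education Credit: $208,543 is at or below the $272,900 threshold, so the full $8,275 applies. total $0 + $8,275 = $8,275
Elif ($155,850): Student Loan Interest Credit: 14% of the $11,850 excess over $144,000 is $1,659; credit = $5,200 − $1,659 = $3,541. Education Credit: $155,850 is at or below the $272,900 threshold, so the full $8,275 applies. total $3,541 + $8,275 = $11,816
Difference: |$8,275 − $11,816| = $3,541.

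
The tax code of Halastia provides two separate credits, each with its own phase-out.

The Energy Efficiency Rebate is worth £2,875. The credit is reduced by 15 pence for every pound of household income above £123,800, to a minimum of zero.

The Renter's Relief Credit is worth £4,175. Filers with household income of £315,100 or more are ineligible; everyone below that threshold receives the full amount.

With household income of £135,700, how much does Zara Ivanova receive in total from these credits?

Energy Efficiency Rebate: 15% of the £11,900 excess over £123,800 is £1,785; credit = £2,875 − £1,785 = £1,090.
Renter's Relief Credit: £135,700 is below the £315,100 cutoff, so the full £4,175 applies.
Total: £1,090 + £4,175 = £5,265.

£5,265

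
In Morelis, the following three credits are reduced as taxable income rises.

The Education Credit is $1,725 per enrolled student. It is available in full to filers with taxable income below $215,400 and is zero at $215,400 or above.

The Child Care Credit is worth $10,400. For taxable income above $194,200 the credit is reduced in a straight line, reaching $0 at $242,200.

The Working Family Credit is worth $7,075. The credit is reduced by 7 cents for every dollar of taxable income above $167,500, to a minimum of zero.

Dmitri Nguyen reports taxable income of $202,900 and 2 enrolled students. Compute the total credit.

Education Credit: base = 2 × $1,725 = $3,450. $202,900 is below the $215,400 cutoff, so the full $3,450 applies.
Child Care Credit: $202,900 is $8,700 into a $48,000 phase-out range, leaving 39,300/48,000 of the credit: $10,400 × 39,300/48,000 = $8,515.
Working Family Credit: 7% of the $35,400 excess over $167,500 is $2,478; credit = $7,075 − $2,478 = $4,597.
Total: $3,450 + $8,515 + $4,597 = $16,562.

$16,562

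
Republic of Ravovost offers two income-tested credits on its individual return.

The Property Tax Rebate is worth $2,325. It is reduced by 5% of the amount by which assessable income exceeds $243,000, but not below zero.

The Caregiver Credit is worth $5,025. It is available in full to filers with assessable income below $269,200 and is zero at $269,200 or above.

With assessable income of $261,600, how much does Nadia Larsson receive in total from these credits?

$6,420

Property Tax Rebate: 5% of the $18,600 excess over $243,000 is $930; credit = $2,325 − $930 = $1,395.
Caregiver Credit: $261,600 is below the $269,200 cutoff, so the full $5,025 applies.
Total: $1,395 + $5,025 = $6,420.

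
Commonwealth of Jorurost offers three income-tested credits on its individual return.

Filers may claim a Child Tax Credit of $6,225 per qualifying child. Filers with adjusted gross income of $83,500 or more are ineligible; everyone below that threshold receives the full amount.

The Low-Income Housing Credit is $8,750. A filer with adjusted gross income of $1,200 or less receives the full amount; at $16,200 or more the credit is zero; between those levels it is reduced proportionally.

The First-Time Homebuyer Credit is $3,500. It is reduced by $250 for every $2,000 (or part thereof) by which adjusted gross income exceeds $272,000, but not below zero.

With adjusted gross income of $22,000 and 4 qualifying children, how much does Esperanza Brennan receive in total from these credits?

$28,400

Child Tax Credit: base = 4 × $6,225 = $24,900. $22,000 is below the $83,500 cutoff, so the full $24,900 applies.
Low-Income Housing Credit: $22,000 is at or above $16,200, so the credit is $0.
First-Time Homebuyer Credit: $22,000 is at or below the $272,000 threshold, so the full $3,500 applies.
Total: $24,900 + $0 + $3,500 = $28,400.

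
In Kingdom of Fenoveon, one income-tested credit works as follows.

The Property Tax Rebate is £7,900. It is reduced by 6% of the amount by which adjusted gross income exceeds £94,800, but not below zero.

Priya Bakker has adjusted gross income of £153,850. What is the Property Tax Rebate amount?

Property Tax Rebate: 6% of the £59,050 excess over £94,800 is £3,543; credit = £7,900 − £3,543 = £4,357.

£4,357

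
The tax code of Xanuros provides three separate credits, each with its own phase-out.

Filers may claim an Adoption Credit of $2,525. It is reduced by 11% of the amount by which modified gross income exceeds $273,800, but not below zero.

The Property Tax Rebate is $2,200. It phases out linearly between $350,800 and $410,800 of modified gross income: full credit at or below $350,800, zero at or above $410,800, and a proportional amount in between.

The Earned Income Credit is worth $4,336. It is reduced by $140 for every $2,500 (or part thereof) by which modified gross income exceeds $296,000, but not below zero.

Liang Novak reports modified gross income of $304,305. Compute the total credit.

$5,976

Adoption Credit: 11% of the $30,505 excess over $273,800 is $3,355.55 ≥ base, so the credit is $0.
Property Tax Rebate: $304,305 is at or below the $350,800 threshold, so the full $2,200 applies.
Earned Income Credit: income exceeds $296,000 by $8,305, which is 4 full-or-partial $2,500 increments; reduction = 4 × $140 = $560, leaving $3,776.
Total: $0 + $2,200 + $3,776 = $5,976.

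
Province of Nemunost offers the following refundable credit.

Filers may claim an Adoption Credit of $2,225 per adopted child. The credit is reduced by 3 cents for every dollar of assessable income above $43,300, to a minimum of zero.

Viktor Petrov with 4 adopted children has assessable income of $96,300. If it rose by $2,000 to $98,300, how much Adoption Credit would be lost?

$60

At $96,300 — base = 4 × $2,225 = $8,900. 3% of the $53,000 excess over $43,300 is $1,590; credit = $8,900 − $1,590 = $7,310.
At $98,300 — base = 4 × $2,225 = $8,900. 3% of the $55,000 excess over $43,300 is $1,650; credit = $8,900 − $1,650 = $7,250.
Lost: $7,310 − $7,250 = $60.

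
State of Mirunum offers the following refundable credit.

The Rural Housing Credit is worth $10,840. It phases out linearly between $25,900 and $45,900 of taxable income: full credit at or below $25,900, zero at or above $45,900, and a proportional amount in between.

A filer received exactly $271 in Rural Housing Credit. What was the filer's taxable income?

$45,400

$271 is 271/10,840 of the full $10,840, so 10,569/10,840 of the $20,000 range has been used: income = $25,900 + $20,000 × 10,569/10,840 = $45,400.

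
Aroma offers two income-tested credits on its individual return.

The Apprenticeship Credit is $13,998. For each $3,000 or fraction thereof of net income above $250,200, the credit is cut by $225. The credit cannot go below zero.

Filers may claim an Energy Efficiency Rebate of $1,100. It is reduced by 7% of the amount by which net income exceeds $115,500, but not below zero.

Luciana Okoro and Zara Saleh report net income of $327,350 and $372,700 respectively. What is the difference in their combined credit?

Luciana ($327,350): Apprenticeship Credit: income exceeds $250,200 by $77,150, which is 26 full-or-partial $3,000 increments; reduction = 26 × $225 = $5,850, leaving $8,148. Energy Efficiency Rebate: 7% of the $211,850 excess over $115,500 is $14,829.50 ≥ base, so the credit is $0. total $8,148 + $0 = $8,148
Zara ($372,700): Apprenticeship Credit: income exceeds $250,200 by $122,500, which is 41 full-or-partial $3,000 increments; reduction = 41 × $225 = $9,225, leaving $4,773. Energy Efficiency Rebate: 7% of the $257,200 excess over $115,500 is $18,004 ≥ base, so the credit is $0. total $4,773 + $0 = $4,773
Difference: |$8,148 − $4,773| = $3,375.

$3,375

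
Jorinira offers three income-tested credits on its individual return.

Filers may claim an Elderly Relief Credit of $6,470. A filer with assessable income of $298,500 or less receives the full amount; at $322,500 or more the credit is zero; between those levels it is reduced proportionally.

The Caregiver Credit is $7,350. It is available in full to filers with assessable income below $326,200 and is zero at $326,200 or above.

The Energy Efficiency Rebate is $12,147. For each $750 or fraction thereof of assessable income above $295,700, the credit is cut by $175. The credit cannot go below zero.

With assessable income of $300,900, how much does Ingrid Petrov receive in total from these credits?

$24,095

Elderly Relief Credit: $300,900 is $2,400 into a $24,000 phase-out range, leaving 21,600/24,000 of the credit: $6,470 × 21,600/24,000 = $5,823.
Caregiver Credit: $300,900 is below the $326,200 cutoff, so the full $7,350 applies.
Energy Efficiency Rebate: income exceeds $295,700 by $5,200, which is 7 full-or-partial $750 increments; reduction = 7 × $175 = $1,225, leaving $10,922.
Total: $5,823 + $7,350 + $10,922 = $24,095.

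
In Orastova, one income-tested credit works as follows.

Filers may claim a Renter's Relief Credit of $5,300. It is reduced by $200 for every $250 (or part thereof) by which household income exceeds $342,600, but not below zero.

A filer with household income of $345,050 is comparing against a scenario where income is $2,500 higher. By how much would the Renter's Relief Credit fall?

At $345,050 — income exceeds $342,600 by $2,450, which is 10 full-or-partial $250 increments; reduction = 10 × $200 = $2,000, leaving $3,300.
At $347,550 — income exceeds $342,600 by $4,950, which is 20 full-or-partial $250 increments; reduction = 20 × $200 = $4,000, leaving $1,300.
Lost: $3,300 − $1,300 = $2,000.

$2,000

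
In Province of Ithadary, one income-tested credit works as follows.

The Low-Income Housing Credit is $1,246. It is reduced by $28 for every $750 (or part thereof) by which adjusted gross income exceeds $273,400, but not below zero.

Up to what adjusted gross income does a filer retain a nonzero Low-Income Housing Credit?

After 44 increments the reduction is 44 × $28 = $1,232, leaving $14; one more increment wipes it out. Increment 44 ends at excess 44 × $750 = $33,000, so the highest qualifying income is $273,400 + $33,000 = $306,400.

$306,400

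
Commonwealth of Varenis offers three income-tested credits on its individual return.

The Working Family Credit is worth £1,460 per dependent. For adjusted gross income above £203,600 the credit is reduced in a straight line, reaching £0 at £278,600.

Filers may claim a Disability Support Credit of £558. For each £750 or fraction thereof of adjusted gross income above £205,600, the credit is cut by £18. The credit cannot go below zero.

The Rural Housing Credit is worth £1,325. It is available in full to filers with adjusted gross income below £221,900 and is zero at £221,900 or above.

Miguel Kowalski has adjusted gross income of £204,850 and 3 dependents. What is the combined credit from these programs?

Working Family Credit: base = 3 × £1,460 = £4,380. £204,850 is £1,250 into a £75,000 phase-out range, leaving 73,750/75,000 of the credit: £4,380 × 73,750/75,000 = £4,307.
Disability Support Credit: £204,850 is at or below the £205,600 threshold, so the full £558 applies.
Rural Housing Credit: £204,850 is below the £221,900 cutoff, so the full £1,325 applies.
Total: £4,307 + £558 + £1,325 = £6,190.

£6,190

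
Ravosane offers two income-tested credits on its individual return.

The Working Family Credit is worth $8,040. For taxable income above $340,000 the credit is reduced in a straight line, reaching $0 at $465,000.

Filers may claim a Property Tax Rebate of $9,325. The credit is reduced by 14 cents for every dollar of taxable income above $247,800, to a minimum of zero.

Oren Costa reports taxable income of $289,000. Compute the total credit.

Working Family Credit: $289,000 is at or below the $340,000 threshold, so the full $8,040 applies.
Property Tax Rebate: 14% of the $41,200 excess over $247,800 is $5,768; credit = $9,325 − $5,768 = $3,557.
Total: $8,040 + $3,557 = $11,597.

$11,597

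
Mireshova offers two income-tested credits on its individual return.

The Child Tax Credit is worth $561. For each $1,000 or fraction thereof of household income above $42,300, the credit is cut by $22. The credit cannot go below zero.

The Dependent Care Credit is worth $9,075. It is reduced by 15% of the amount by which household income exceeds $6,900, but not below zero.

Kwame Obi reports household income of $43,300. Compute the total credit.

Child Tax Credit: income exceeds $42,300 by $1,000, which is 1 full-or-partial $1,000 increment; reduction = 1 × $22 = $22, leaving $539.
Dependent Care Credit: 15% of the $36,400 excess over $6,900 is $5,460; credit = $9,075 − $5,460 = $3,615.
Total: $539 + $3,615 = $4,154.

$4,154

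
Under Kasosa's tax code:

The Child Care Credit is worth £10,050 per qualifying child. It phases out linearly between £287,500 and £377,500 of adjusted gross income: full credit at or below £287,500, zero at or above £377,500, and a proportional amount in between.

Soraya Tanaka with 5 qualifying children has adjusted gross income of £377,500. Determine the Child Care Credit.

£0

Child Care Credit: base = 5 × £10,050 = £50,250. £377,500 is at or above £377,500, so the credit is £0.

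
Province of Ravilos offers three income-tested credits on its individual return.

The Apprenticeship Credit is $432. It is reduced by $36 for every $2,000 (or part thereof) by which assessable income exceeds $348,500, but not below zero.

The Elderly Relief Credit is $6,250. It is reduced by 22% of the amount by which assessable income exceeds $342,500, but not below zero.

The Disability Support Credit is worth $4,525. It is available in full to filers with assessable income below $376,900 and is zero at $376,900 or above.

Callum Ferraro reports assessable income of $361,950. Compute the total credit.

Apprenticeship Credit: income exceeds $348,500 by $13,450, which is 7 full-or-partial $2,000 increments; reduction = 7 × $36 = $252, leaving $180.
Elderly Relief Credit: 22% of the $19,450 excess over $342,500 is $4,279; credit = $6,250 − $4,279 = $1,971.
Disability Support Credit: $361,950 is below the $376,900 cutoff, so the full $4,525 applies.
Total: $180 + $1,971 + $4,525 = $6,676.

$6,676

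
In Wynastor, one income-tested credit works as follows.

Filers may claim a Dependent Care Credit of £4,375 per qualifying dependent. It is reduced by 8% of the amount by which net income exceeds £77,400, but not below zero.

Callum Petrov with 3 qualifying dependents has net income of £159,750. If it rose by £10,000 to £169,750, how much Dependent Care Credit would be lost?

£800

At £159,750 — base = 3 × £4,375 = £13,125. 8% of the £82,350 excess over £77,400 is £6,588; credit = £13,125 − £6,588 = £6,537.
At £169,750 — base = 3 × £4,375 = £13,125. 8% of the £92,350 excess over £77,400 is £7,388; credit = £13,125 − £7,388 = £5,737.
Lost: £6,537 − £5,737 = £800.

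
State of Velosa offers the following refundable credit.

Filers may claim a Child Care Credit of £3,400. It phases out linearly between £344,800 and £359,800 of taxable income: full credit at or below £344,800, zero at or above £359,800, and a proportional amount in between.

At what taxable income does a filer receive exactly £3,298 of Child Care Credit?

£345,250

£3,298 is 3,298/3,400 of the full £3,400, so 102/3,400 of the £15,000 range has been used: income = £344,800 + £15,000 × 102/3,400 = £345,250.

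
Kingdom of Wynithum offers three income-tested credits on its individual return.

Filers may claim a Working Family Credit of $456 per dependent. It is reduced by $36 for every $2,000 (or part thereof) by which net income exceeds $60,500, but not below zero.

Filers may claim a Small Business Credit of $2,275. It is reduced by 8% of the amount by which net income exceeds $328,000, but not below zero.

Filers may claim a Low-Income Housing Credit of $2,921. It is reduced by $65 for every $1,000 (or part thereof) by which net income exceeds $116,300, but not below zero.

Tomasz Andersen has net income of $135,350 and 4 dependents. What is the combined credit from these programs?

$4,352

Working Family Credit: base = 4 × $456 = $1,824. income exceeds $60,500 by $74,850, which is 38 full-or-partial $2,000 increments; reduction = 38 × $36 = $1,368, leaving $456.
Small Business Credit: $135,350 is at or below the $328,000 threshold, so the full $2,275 applies.
Low-Income Housing Credit: income exceeds $116,300 by $19,050, which is 20 full-or-partial $1,000 increments; reduction = 20 × $65 = $1,300, leaving $1,621.
Total: $456 + $2,275 + $1,621 = $4,352.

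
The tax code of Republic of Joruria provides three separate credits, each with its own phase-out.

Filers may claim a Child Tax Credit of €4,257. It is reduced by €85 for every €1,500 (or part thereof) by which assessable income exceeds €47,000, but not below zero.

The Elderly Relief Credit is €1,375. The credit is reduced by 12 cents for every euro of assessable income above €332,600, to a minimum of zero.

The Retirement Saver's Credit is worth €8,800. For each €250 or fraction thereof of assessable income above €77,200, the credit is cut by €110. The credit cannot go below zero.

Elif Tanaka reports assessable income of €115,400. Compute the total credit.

€1,722

Child Tax Credit: income exceeds €47,000 by €68,400, which is 46 full-or-partial €1,500 increments; reduction = 46 × €85 = €3,910, leaving €347.
Elderly Relief Credit: €115,400 is at or below the €332,600 threshold, so the full €1,375 applies.
Retirement Saver's Credit: income exceeds €77,200 by €38,200 → 153 increments × €110 = €16,830 ≥ base, so the credit is €0.
Total: €347 + €1,375 + €0 = €1,722.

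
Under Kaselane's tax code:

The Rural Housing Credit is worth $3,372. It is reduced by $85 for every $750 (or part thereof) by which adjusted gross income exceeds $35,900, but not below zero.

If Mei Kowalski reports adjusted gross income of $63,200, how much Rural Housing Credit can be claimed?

Rural Housing Credit: income exceeds $35,900 by $27,300, which is 37 full-or-partial $750 increments; reduction = 37 × $85 = $3,145, leaving $227.

$227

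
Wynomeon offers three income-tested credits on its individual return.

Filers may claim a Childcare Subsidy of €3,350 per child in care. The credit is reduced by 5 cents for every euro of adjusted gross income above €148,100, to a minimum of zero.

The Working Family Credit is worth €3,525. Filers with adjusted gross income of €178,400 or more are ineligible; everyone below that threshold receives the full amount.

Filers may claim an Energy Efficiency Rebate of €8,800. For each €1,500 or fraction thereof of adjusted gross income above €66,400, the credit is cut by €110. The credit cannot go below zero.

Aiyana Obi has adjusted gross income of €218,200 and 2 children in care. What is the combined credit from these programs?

€3,195

Childcare Subsidy: base = 2 × €3,350 = €6,700. 5% of the €70,100 excess over €148,100 is €3,505; credit = €6,700 − €3,505 = €3,195.
Working Family Credit: €218,200 meets or exceeds the €178,400 cutoff, so the credit is €0.
Energy Efficiency Rebate: income exceeds €66,400 by €151,800 → 102 increments × €110 = €11,220 ≥ base, so the credit is €0.
Total: €3,195 + €0 + €0 = €3,195.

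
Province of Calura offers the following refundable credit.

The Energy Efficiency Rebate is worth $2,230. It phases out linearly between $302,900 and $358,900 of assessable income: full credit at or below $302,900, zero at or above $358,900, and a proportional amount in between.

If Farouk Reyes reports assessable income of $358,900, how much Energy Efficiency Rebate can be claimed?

Energy Efficiency Rebate: $358,900 is at or above $358,900, so the credit is $0.

$0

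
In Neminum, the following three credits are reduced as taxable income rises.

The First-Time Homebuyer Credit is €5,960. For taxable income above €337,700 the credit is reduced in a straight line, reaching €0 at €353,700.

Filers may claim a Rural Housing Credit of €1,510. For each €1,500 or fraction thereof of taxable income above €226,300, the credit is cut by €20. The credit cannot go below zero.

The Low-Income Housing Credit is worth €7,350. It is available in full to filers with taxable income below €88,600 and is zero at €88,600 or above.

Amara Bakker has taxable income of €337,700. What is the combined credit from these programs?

First-Time Homebuyer Credit: €337,700 is at or below the €337,700 threshold, so the full €5,960 applies.
Rural Housing Credit: income exceeds €226,300 by €111,400, which is 75 full-or-partial €1,500 increments; reduction = 75 × €20 = €1,500, leaving €10.
Low-Income Housing Credit: €337,700 meets or exceeds the €88,600 cutoff, so the credit is €0.
Total: €5,960 + €10 + €0 = €5,970.

€5,970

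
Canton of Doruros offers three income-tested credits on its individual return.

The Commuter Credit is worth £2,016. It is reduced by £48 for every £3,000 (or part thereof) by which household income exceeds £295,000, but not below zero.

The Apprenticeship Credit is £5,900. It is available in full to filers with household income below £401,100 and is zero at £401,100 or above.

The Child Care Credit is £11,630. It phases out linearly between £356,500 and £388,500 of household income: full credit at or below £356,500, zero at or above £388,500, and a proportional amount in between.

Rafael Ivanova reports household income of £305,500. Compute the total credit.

Commuter Credit: income exceeds £295,000 by £10,500, which is 4 full-or-partial £3,000 increments; reduction = 4 × £48 = £192, leaving £1,824.
Apprenticeship Credit: £305,500 is below the £401,100 cutoff, so the full £5,900 applies.
Child Care Credit: £305,500 is at or below the £356,500 threshold, so the full £11,630 applies.
Total: £1,824 + £5,900 + £11,630 = £19,354.

£19,354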